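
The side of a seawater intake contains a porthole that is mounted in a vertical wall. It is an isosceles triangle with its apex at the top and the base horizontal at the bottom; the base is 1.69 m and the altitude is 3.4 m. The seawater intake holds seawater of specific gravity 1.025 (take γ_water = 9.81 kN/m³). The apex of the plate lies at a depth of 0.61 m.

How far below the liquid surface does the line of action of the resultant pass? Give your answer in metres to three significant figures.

γ = 1.025 × 9.81 = 10.05525 kN/m³.
With the apex up, the centroid sits 2h/3 = 2 × 3.4/3 = 2.26667 m below the apex, so the centroid depth is h_c = 0.61 + 2.26667 = 2.87667 m.
A = ½ × 1.69 × 3.4 = 2.873 m².
Resultant F = γ·h_c·A = 10.05525 × 2.87667 × 2.873 = 83.1034 kN.
I_c = b·h³/36 = 1.69 × 3.4³/36 = 1.8451 m⁴.
Centre of pressure: y_p = y_c + I_c/(y_c·A) = 2.87667 + 1.8451/(2.87667 × 2.873) = 2.87667 + 0.223251 = 3.09992 m along the plane.

h_p = 3.10 m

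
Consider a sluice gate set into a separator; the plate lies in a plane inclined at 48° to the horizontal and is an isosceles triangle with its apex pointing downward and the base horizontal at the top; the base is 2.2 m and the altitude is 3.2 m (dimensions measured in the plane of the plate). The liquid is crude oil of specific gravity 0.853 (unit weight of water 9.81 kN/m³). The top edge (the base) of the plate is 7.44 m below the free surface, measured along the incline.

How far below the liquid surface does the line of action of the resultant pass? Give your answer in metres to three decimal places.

h_p = 6.371 m

γ = 0.853 × 9.81 = 8.36793 kN/m³.
Let θ = 48° be the plate's angle to the horizontal; measure y along the incline from where the plane meets the free surface. Vertical depth h = y·sinθ with sinθ = 0.743145.
With the apex down, the centroid sits h/3 = 3.2/3 = 1.06667 m below the base (the top edge), so y_c = 7.44 + 1.06667 = 8.50667 m and h_c = 8.50667 × 0.743145 = 6.32169 m.
A = ½ × 2.2 × 3.2 = 3.52 m².
Resultant F = γ·h_c·A = 8.36793 × 6.32169 × 3.52 = 186.206 kN.
I_c = b·h³/36 = 2.2 × 3.2³/36 = 2.00249 m⁴.
Centre of pressure: y_p = y_c + I_c/(y_c·A) = 8.50667 + 2.00249/(8.50667 × 3.52) = 8.50667 + 0.0668757 = 8.57355 m along the plane.
Vertically, h_p = y_p·sinθ = 8.57355 × 0.743145 = 6.37139 m.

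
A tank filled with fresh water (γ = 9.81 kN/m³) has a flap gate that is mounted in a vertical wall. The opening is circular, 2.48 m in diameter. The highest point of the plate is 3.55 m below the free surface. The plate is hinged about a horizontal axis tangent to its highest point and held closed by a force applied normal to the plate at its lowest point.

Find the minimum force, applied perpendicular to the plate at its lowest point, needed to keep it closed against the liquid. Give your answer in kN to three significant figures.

P ≈ 121 kN

γ = 9.81 kN/m³.
The centroid is at the centre, 1.24 m below the top of the plate, so the centroid depth is h_c = 3.55 + 1.24 = 4.79 m.
A = π(1.24)² = 4.83051 m².
Resultant F = γ·h_c·A = 9.81 × 4.79 × 4.83051 = 226.985 kN.
I_c = πr⁴/4 = π × 1.24⁴/4 = 1.85685 m⁴.
Centre of pressure: y_p = y_c + I_c/(y_c·A) = 4.79 + 1.85685/(4.79 × 4.83051) = 4.79 + 0.0802506 = 4.87025 m along the plane.
The resultant acts 1.24 + 0.0802506 = 1.32025 m (along the plate) below the hinge at the top edge, so the moment about the hinge is M = F × 1.32025 = 226.985 × 1.32025 = 299.677 kN·m.
A normal force at the bottom, 2.48 m from the hinge, must supply this moment: P = 299.677/2.48 = 120.838 kN.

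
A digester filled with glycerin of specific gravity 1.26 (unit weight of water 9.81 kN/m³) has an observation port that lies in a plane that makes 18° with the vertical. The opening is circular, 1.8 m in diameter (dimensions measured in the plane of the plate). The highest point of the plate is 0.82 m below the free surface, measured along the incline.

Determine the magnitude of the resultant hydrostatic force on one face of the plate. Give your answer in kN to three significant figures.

γ = 1.26 × 9.81 = 12.3606 kN/m³.
The plate makes 18° with the vertical, i.e. θ = 90° − 18° = 72° to the horizontal. Measuring y along the incline from the free-surface line, vertical depth h = y·sinθ with sinθ = 0.951057.
The centroid is at the centre, 0.9 m below the top of the plate, so y_c = 0.82 + 0.9 = 1.72 m and h_c = 1.72 × 0.951057 = 1.63582 m.
A = π(0.9)² = 2.54469 m².
Resultant F = γ·h_c·A = 12.3606 × 1.63582 × 2.54469 = 51.4529 kN.

F ≈ 51.5 kN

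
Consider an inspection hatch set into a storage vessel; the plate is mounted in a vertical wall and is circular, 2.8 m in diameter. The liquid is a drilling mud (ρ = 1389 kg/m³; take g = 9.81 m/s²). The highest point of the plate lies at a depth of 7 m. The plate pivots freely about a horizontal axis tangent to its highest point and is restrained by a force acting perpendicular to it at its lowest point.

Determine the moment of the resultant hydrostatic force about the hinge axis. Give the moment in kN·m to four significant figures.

M ≈ 1028 kN·m

γ = ρg = 1389 × 9.81 / 1000 = 13.62609 kN/m³.
The centroid is at the centre, 1.4 m below the top of the plate, so the centroid depth is h_c = 7 + 1.4 = 8.4 m.
A = π(1.4)² = 6.15752 m².
Resultant F = γ·h_c·A = 13.62609 × 8.4 × 6.15752 = 704.785 kN.
I_c = πr⁴/4 = π × 1.4⁴/4 = 3.01719 m⁴.
Centre of pressure: y_p = y_c + I_c/(y_c·A) = 8.4 + 3.01719/(8.4 × 6.15752) = 8.4 + 0.0583334 = 8.45833 m along the plane.
The resultant acts 1.4 + 0.0583334 = 1.45833 m (along the plate) below the hinge at the top edge, so the moment about the hinge is M = F × 1.45833 = 704.785 × 1.45833 = 1027.81 kN·m.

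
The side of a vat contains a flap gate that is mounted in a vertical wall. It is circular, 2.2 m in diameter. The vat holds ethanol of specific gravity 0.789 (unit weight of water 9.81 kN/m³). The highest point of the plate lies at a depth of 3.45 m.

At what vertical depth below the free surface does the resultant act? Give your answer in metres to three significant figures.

h_p = 4.62 m

γ = 0.789 × 9.81 = 7.74009 kN/m³.
The centroid is at the centre, 1.1 m below the top of the plate, so the centroid depth is h_c = 3.45 + 1.1 = 4.55 m.
A = π(1.1)² = 3.80133 m².
Resultant F = γ·h_c·A = 7.74009 × 4.55 × 3.80133 = 133.873 kN.
I_c = πr⁴/4 = π × 1.1⁴/4 = 1.1499 m⁴.
Centre of pressure: y_p = y_c + I_c/(y_c·A) = 4.55 + 1.1499/(4.55 × 3.80133) = 4.55 + 0.0664834 = 4.61648 m along the plane.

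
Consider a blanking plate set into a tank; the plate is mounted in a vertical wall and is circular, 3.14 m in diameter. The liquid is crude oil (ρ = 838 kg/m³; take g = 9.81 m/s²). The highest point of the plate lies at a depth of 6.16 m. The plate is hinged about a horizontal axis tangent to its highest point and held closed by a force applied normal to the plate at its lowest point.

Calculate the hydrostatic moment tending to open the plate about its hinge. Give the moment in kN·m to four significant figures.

γ = ρg = 838 × 9.81 / 1000 = 8.22078 kN/m³.
The centroid is at the centre, 1.57 m below the top of the plate, so the centroid depth is h_c = 6.16 + 1.57 = 7.73 m.
A = π(1.57)² = 7.74371 m².
Resultant F = γ·h_c·A = 8.22078 × 7.73 × 7.74371 = 492.087 kN.
I_c = πr⁴/4 = π × 1.57⁴/4 = 4.77187 m⁴.
Centre of pressure: y_p = y_c + I_c/(y_c·A) = 7.73 + 4.77187/(7.73 × 7.74371) = 7.73 + 0.0797187 = 7.80972 m along the plane.
The resultant acts 1.57 + 0.0797187 = 1.64972 m (along the plate) below the hinge at the top edge, so the moment about the hinge is M = F × 1.64972 = 492.087 × 1.64972 = 811.806 kN·m.

M ≈ 811.8 kN·m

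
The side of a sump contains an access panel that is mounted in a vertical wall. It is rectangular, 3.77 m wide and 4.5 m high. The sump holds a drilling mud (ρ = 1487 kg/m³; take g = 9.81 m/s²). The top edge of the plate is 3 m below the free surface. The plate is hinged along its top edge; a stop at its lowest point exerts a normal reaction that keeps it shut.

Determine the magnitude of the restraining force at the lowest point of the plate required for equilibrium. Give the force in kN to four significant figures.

γ = ρg = 1487 × 9.81 / 1000 = 14.58747 kN/m³.
The centroid lies 4.5/2 = 2.25 m below the top edge, so the centroid depth is h_c = 3 + 2.25 = 5.25 m.
A = 3.77 × 4.5 = 16.965 m².
Resultant F = γ·h_c·A = 14.58747 × 5.25 × 16.965 = 1299.25 kN.
I_c = b·h³/12 = 3.77 × 4.5³/12 = 28.6284 m⁴.
Centre of pressure: y_p = y_c + I_c/(y_c·A) = 5.25 + 28.6284/(5.25 × 16.965) = 5.25 + 0.321428 = 5.57143 m along the plane.
The resultant acts 2.25 + 0.321428 = 2.57143 m (along the plate) below the hinge at the top edge, so the moment about the hinge is M = F × 2.57143 = 1299.25 × 2.57143 = 3340.93 kN·m.
A normal force at the bottom, 4.5 m from the hinge, must supply this moment: P = 3340.93/4.5 = 742.429 kN.

P ≈ 742.4 kN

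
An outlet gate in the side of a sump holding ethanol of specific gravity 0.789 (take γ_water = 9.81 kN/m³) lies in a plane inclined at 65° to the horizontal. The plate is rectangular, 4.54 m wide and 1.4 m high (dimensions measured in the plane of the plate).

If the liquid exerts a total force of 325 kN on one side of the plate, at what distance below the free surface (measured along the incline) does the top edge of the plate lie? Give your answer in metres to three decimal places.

γ = 0.789 × 9.81 = 7.74009 kN/m³.
A = 4.54 × 1.4 = 6.356 m².
From F = γ·h_c·A, the centroid depth is h_c = 325/(7.74009 × 6.356) = 6.60623 m.
Let θ = 65° be the plate's angle to the horizontal; measure y along the incline from where the plane meets the free surface. Vertical depth h = y·sinθ with sinθ = 0.906308.
Along the incline, y_c = h_c/sinθ = 6.60623/0.906308 = 7.28917 m.
The centroid lies 1.4/2 = 0.7 m below the top edge, so the top edge sits at y_top = 7.28917 − 0.7 = 6.58917 m along the incline.

y_top ≈ 6.589 m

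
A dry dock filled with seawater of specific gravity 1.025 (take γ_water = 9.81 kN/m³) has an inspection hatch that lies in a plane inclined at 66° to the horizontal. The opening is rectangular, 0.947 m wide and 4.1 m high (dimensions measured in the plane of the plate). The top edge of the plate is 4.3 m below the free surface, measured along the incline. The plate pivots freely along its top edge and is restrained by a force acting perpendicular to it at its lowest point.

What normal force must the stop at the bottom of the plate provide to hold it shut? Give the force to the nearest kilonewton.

γ = 1.025 × 9.81 = 10.05525 kN/m³.
Let θ = 66° be the plate's angle to the horizontal; measure y along the incline from where the plane meets the free surface. Vertical depth h = y·sinθ with sinθ = 0.913545.
The centroid lies 4.1/2 = 2.05 m below the top edge, so y_c = 4.3 + 2.05 = 6.35 m and h_c = 6.35 × 0.913545 = 5.80101 m.
A = 0.947 × 4.1 = 3.8827 m².
Resultant F = γ·h_c·A = 10.05525 × 5.80101 × 3.8827 = 226.48 kN.
I_c = b·h³/12 = 0.947 × 4.1³/12 = 5.43902 m⁴.
Centre of pressure: y_p = y_c + I_c/(y_c·A) = 6.35 + 5.43902/(6.35 × 3.8827) = 6.35 + 0.220604 = 6.5706 m along the plane.
The resultant acts 2.05 + 0.220604 = 2.2706 m (along the plate) below the hinge at the top edge, so the moment about the hinge is M = F × 2.2706 = 226.48 × 2.2706 = 514.245 kN·m.
A normal force at the bottom, 4.1 m from the hinge, must supply this moment: P = 514.245/4.1 = 125.426 kN.

P ≈ 125 kN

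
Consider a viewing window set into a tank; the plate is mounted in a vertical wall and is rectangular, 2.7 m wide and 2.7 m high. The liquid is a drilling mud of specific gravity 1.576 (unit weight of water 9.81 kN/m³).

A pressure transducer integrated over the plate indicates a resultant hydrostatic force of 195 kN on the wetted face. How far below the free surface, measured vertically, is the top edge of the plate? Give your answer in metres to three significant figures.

γ = 1.576 × 9.81 = 15.46056 kN/m³.
A = 2.7 × 2.7 = 7.29 m².
From F = γ·h_c·A, the centroid depth is h_c = 195/(15.46056 × 7.29) = 1.73014 m.
The centroid lies 2.7/2 = 1.35 m below the top edge, so the top edge sits at h_top = 1.73014 − 1.35 = 0.38014 m below the surface.

d_top ≈ 0.380 m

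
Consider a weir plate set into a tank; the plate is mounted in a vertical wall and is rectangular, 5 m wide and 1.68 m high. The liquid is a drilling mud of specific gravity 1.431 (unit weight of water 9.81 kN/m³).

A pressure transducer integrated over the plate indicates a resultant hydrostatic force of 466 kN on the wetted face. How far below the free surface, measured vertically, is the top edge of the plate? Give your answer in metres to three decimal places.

γ = 1.431 × 9.81 = 14.03811 kN/m³.
A = 5 × 1.68 = 8.4 m².
From F = γ·h_c·A, the centroid depth is h_c = 466/(14.03811 × 8.4) = 3.95183 m.
The centroid lies 1.68/2 = 0.84 m below the top edge, so the top edge sits at h_top = 3.95183 − 0.84 = 3.11183 m below the surface.

d_top ≈ 3.112 m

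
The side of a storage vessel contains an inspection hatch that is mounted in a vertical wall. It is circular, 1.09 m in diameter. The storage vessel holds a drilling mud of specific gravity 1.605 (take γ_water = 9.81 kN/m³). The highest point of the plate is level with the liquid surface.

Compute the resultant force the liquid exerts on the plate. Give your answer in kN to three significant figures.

γ = 1.605 × 9.81 = 15.74505 kN/m³.
The centroid is at the centre, 0.545 m below the top of the plate, so the centroid depth is h_c = 0.545 m.
A = π(0.545)² = 0.933132 m².
Resultant F = γ·h_c·A = 15.74505 × 0.545 × 0.933132 = 8.00725 kN.

F ≈ 8.01 kN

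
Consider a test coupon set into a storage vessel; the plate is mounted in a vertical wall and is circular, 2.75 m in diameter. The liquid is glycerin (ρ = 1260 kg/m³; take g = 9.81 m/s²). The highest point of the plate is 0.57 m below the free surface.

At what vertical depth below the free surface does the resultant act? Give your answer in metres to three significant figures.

h_p = 2.19 m

γ = ρg = 1260 × 9.81 / 1000 = 12.3606 kN/m³.
The centroid is at the centre, 1.375 m below the top of the plate, so the centroid depth is h_c = 0.57 + 1.375 = 1.945 m.
A = π(1.375)² = 5.93957 m².
Resultant F = γ·h_c·A = 12.3606 × 1.945 × 5.93957 = 142.795 kN.
I_c = πr⁴/4 = π × 1.375⁴/4 = 2.80738 m⁴.
Centre of pressure: y_p = y_c + I_c/(y_c·A) = 1.945 + 2.80738/(1.945 × 5.93957) = 1.945 + 0.243011 = 2.18801 m along the plane.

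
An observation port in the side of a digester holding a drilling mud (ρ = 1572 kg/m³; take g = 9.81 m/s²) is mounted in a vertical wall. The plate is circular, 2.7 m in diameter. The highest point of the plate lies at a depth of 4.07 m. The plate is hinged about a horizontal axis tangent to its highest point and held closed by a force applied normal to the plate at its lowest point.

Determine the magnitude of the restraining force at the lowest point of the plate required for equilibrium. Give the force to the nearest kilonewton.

P ≈ 254 kN

γ = ρg = 1572 × 9.81 / 1000 = 15.42132 kN/m³.
The centroid is at the centre, 1.35 m below the top of the plate, so the centroid depth is h_c = 4.07 + 1.35 = 5.42 m.
A = π(1.35)² = 5.72555 m².
Resultant F = γ·h_c·A = 15.42132 × 5.42 × 5.72555 = 478.562 kN.
I_c = πr⁴/4 = π × 1.35⁴/4 = 2.6087 m⁴.
Centre of pressure: y_p = y_c + I_c/(y_c·A) = 5.42 + 2.6087/(5.42 × 5.72555) = 5.42 + 0.0840635 = 5.50406 m along the plane.
The resultant acts 1.35 + 0.0840635 = 1.43406 m (along the plate) below the hinge at the top edge, so the moment about the hinge is M = F × 1.43406 = 478.562 × 1.43406 = 686.287 kN·m.
A normal force at the bottom, 2.7 m from the hinge, must supply this moment: P = 686.287/2.7 = 254.18 kN.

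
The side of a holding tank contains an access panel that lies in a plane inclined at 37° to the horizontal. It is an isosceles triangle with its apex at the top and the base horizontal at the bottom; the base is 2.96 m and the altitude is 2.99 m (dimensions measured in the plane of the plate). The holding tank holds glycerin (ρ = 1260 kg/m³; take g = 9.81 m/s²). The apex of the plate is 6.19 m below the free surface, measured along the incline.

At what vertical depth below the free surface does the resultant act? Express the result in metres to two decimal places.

h_p = 4.96 m

γ = ρg = 1260 × 9.81 / 1000 = 12.3606 kN/m³.
Let θ = 37° be the plate's angle to the horizontal; measure y along the incline from where the plane meets the free surface. Vertical depth h = y·sinθ with sinθ = 0.601815.
With the apex up, the centroid sits 2h/3 = 2 × 2.99/3 = 1.99333 m below the apex, so y_c = 6.19 + 1.99333 = 8.18333 m and h_c = 8.18333 × 0.601815 = 4.92485 m.
A = ½ × 2.96 × 2.99 = 4.4252 m².
Resultant F = γ·h_c·A = 12.3606 × 4.92485 × 4.4252 = 269.38 kN.
I_c = b·h³/36 = 2.96 × 2.99³/36 = 2.19787 m⁴.
Centre of pressure: y_p = y_c + I_c/(y_c·A) = 8.18333 + 2.19787/(8.18333 × 4.4252) = 8.18333 + 0.0606931 = 8.24402 m along the plane.
Vertically, h_p = y_p·sinθ = 8.24402 × 0.601815 = 4.96137 m.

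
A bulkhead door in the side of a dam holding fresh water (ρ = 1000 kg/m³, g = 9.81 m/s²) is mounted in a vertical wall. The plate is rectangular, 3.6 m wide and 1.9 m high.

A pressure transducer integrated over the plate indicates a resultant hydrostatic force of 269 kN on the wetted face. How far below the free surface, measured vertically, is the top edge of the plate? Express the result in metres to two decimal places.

γ = ρg = 1000 × 9.81 = 9810 N/m³ = 9.81 kN/m³.
A = 3.6 × 1.9 = 6.84 m².
From F = γ·h_c·A, the centroid depth is h_c = 269/(9.81 × 6.84) = 4.00892 m.
The centroid lies 1.9/2 = 0.95 m below the top edge, so the top edge sits at h_top = 4.00892 − 0.95 = 3.05892 m below the surface.

d_top ≈ 3.06 m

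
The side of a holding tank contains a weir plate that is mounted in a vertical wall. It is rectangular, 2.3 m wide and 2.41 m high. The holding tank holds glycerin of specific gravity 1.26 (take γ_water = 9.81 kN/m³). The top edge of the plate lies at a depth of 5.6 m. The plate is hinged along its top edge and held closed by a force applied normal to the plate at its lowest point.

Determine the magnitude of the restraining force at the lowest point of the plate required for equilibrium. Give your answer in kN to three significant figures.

γ = 1.26 × 9.81 = 12.3606 kN/m³.
The centroid lies 2.41/2 = 1.205 m below the top edge, so the centroid depth is h_c = 5.6 + 1.205 = 6.805 m.
A = 2.3 × 2.41 = 5.543 m².
Resultant F = γ·h_c·A = 12.3606 × 6.805 × 5.543 = 466.243 kN.
I_c = b·h³/12 = 2.3 × 2.41³/12 = 2.68286 m⁴.
Centre of pressure: y_p = y_c + I_c/(y_c·A) = 6.805 + 2.68286/(6.805 × 5.543) = 6.805 + 0.0711254 = 6.87613 m along the plane.
The resultant acts 1.205 + 0.0711254 = 1.27613 m (along the plate) below the hinge at the top edge, so the moment about the hinge is M = F × 1.27613 = 466.243 × 1.27613 = 594.987 kN·m.
A normal force at the bottom, 2.41 m from the hinge, must supply this moment: P = 594.987/2.41 = 246.883 kN.

P ≈ 247 kN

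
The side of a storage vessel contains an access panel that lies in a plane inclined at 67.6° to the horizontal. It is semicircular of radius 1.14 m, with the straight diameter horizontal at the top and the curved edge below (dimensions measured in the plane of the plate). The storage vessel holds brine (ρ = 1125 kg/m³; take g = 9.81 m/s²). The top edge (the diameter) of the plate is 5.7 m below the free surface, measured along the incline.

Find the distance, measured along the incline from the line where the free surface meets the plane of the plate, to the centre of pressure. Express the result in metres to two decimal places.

y_p = 6.20 m

γ = ρg = 1125 × 9.81 / 1000 = 11.03625 kN/m³.
Let θ = 67.6° be the plate's angle to the horizontal; measure y along the incline from where the plane meets the free surface. Vertical depth h = y·sinθ with sinθ = 0.924546.
The centroid of a semicircle lies 4r/(3π) = 0.483831 m from the diameter, here below the top edge, so y_c = 5.7 + 0.483831 = 6.18383 m and h_c = 6.18383 × 0.924546 = 5.71724 m.
A = πr²/2 = π × 1.14²/2 = 2.04141 m².
Resultant F = γ·h_c·A = 11.03625 × 5.71724 × 2.04141 = 128.807 kN.
I_c = (π/8 − 8/(9π))·r⁴ = 0.109757 × 1.14⁴ = 0.185375 m⁴.
Centre of pressure: y_p = y_c + I_c/(y_c·A) = 6.18383 + 0.185375/(6.18383 × 2.04141) = 6.18383 + 0.0146846 = 6.19851 m along the plane.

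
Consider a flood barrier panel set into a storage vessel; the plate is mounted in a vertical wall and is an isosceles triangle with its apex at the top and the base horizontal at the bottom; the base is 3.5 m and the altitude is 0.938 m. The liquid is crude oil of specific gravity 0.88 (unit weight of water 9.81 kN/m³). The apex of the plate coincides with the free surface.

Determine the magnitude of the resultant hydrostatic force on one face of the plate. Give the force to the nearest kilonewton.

F ≈ 9 kN

γ = 0.88 × 9.81 = 8.6328 kN/m³.
With the apex up, the centroid sits 2h/3 = 2 × 0.938/3 = 0.625333 m below the apex, so the centroid depth is h_c = 0.625333 m.
A = ½ × 3.5 × 0.938 = 1.6415 m².
Resultant F = γ·h_c·A = 8.6328 × 0.625333 × 1.6415 = 8.86143 kN.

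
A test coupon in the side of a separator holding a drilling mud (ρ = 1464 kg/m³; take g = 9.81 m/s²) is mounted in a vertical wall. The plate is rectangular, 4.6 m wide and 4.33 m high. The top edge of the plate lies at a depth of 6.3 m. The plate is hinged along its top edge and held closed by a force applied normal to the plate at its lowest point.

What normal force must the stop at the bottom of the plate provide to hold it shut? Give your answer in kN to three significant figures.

γ = ρg = 1464 × 9.81 / 1000 = 14.36184 kN/m³.
The centroid lies 4.33/2 = 2.165 m below the top edge, so the centroid depth is h_c = 6.3 + 2.165 = 8.465 m.
A = 4.6 × 4.33 = 19.918 m².
Resultant F = γ·h_c·A = 14.36184 × 8.465 × 19.918 = 2421.49 kN.
I_c = b·h³/12 = 4.6 × 4.33³/12 = 31.12 m⁴.
Centre of pressure: y_p = y_c + I_c/(y_c·A) = 8.465 + 31.12/(8.465 × 19.918) = 8.465 + 0.184572 = 8.64957 m along the plane.
The resultant acts 2.165 + 0.184572 = 2.34957 m (along the plate) below the hinge at the top edge, so the moment about the hinge is M = F × 2.34957 = 2421.49 × 2.34957 = 5689.46 kN·m.
A normal force at the bottom, 4.33 m from the hinge, must supply this moment: P = 5689.46/4.33 = 1313.96 kN.

P ≈ 1310 kN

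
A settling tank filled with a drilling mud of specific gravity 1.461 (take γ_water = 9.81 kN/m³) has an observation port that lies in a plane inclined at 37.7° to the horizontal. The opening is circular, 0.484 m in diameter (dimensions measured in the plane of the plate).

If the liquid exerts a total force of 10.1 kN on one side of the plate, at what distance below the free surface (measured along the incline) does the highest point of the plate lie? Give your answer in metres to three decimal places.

γ = 1.461 × 9.81 = 14.33241 kN/m³.
A = π(0.242)² = 0.183984 m².
From F = γ·h_c·A, the centroid depth is h_c = 10.1/(14.33241 × 0.183984) = 3.83021 m.
Let θ = 37.7° be the plate's angle to the horizontal; measure y along the incline from where the plane meets the free surface. Vertical depth h = y·sinθ with sinθ = 0.611527.
Along the incline, y_c = h_c/sinθ = 3.83021/0.611527 = 6.26335 m.
The centroid is at the centre, 0.242 m below the top of the plate, so the highest point sits at y_top = 6.26335 − 0.242 = 6.02135 m along the incline.

y_top ≈ 6.021 m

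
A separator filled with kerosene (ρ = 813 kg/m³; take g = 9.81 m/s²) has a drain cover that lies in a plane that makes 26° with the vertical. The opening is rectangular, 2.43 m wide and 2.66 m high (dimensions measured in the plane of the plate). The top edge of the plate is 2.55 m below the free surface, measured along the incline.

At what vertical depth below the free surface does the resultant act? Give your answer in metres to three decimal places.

γ = ρg = 813 × 9.81 / 1000 = 7.97553 kN/m³.
The plate makes 26° with the vertical, i.e. θ = 90° − 26° = 64° to the horizontal. Measuring y along the incline from the free-surface line, vertical depth h = y·sinθ with sinθ = 0.898794.
The centroid lies 2.66/2 = 1.33 m below the top edge, so y_c = 2.55 + 1.33 = 3.88 m and h_c = 3.88 × 0.898794 = 3.48732 m.
A = 2.43 × 2.66 = 6.4638 m².
Resultant F = γ·h_c·A = 7.97553 × 3.48732 × 6.4638 = 179.779 kN.
I_c = b·h³/12 = 2.43 × 2.66³/12 = 3.81127 m⁴.
Centre of pressure: y_p = y_c + I_c/(y_c·A) = 3.88 + 3.81127/(3.88 × 6.4638) = 3.88 + 0.151967 = 4.03197 m along the plane.
Vertically, h_p = y_p·sinθ = 4.03197 × 0.898794 = 3.62391 m.

h_p = 3.624 m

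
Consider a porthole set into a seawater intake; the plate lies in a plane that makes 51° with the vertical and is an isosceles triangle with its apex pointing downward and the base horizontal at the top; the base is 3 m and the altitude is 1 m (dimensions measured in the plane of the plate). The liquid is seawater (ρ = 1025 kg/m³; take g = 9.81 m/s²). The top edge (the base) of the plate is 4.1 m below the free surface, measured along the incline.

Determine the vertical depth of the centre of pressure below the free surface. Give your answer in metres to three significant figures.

h_p = 2.80 m

γ = ρg = 1025 × 9.81 / 1000 = 10.05525 kN/m³.
The plate makes 51° with the vertical, i.e. θ = 90° − 51° = 39° to the horizontal. Measuring y along the incline from the free-surface line, vertical depth h = y·sinθ with sinθ = 0.629320.
With the apex down, the centroid sits h/3 = 1/3 = 0.333333 m below the base (the top edge), so y_c = 4.1 + 0.333333 = 4.43333 m and h_c = 4.43333 × 0.629320 = 2.78998 m.
A = ½ × 3 × 1 = 1.5 m².
Resultant F = γ·h_c·A = 10.05525 × 2.78998 × 1.5 = 42.0809 kN.
I_c = b·h³/36 = 3 × 1³/36 = 0.0833333 m⁴.
Centre of pressure: y_p = y_c + I_c/(y_c·A) = 4.43333 + 0.0833333/(4.43333 × 1.5) = 4.43333 + 0.0125313 = 4.44586 m along the plane.
Vertically, h_p = y_p·sinθ = 4.44586 × 0.629320 = 2.79787 m.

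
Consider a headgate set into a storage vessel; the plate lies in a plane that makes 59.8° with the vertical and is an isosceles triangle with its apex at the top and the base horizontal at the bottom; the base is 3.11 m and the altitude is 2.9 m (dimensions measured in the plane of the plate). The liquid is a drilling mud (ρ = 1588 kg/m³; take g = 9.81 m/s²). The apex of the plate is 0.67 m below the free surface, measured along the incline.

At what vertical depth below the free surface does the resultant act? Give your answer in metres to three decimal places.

γ = ρg = 1588 × 9.81 / 1000 = 15.57828 kN/m³.
The plate makes 59.8° with the vertical, i.e. θ = 90° − 59.8° = 30.2° to the horizontal. Measuring y along the incline from the free-surface line, vertical depth h = y·sinθ with sinθ = 0.503020.
With the apex up, the centroid sits 2h/3 = 2 × 2.9/3 = 1.93333 m below the apex, so y_c = 0.67 + 1.93333 = 2.60333 m and h_c = 2.60333 × 0.503020 = 1.30953 m.
A = ½ × 3.11 × 2.9 = 4.5095 m².
Resultant F = γ·h_c·A = 15.57828 × 1.30953 × 4.5095 = 91.9948 kN.
I_c = b·h³/36 = 3.11 × 2.9³/36 = 2.10694 m⁴.
Centre of pressure: y_p = y_c + I_c/(y_c·A) = 2.60333 + 2.10694/(2.60333 × 4.5095) = 2.60333 + 0.179471 = 2.7828 m along the plane.
Vertically, h_p = y_p·sinθ = 2.7828 × 0.503020 = 1.3998 m.

h_p = 1.400 m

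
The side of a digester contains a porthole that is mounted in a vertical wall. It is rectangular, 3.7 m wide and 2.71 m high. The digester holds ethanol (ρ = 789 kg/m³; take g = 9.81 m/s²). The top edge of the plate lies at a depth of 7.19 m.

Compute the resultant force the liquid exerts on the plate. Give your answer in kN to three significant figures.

F ≈ 663 kN

γ = ρg = 789 × 9.81 / 1000 = 7.74009 kN/m³.
The centroid lies 2.71/2 = 1.355 m below the top edge, so the centroid depth is h_c = 7.19 + 1.355 = 8.545 m.
A = 3.7 × 2.71 = 10.027 m².
Resultant F = γ·h_c·A = 7.74009 × 8.545 × 10.027 = 663.176 kN.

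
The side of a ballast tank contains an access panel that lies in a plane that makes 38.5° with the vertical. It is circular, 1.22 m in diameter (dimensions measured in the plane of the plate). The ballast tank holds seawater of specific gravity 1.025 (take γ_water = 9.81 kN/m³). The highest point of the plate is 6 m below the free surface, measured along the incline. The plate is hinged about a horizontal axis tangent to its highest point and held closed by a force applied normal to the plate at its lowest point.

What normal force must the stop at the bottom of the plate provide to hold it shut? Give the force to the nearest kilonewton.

P ≈ 31 kN

γ = 1.025 × 9.81 = 10.05525 kN/m³.
The plate makes 38.5° with the vertical, i.e. θ = 90° − 38.5° = 51.5° to the horizontal. Measuring y along the incline from the free-surface line, vertical depth h = y·sinθ with sinθ = 0.782608.
The centroid is at the centre, 0.61 m below the top of the plate, so y_c = 6 + 0.61 = 6.61 m and h_c = 6.61 × 0.782608 = 5.17304 m.
A = π(0.61)² = 1.16899 m².
Resultant F = γ·h_c·A = 10.05525 × 5.17304 × 1.16899 = 60.8064 kN.
I_c = πr⁴/4 = π × 0.61⁴/4 = 0.108745 m⁴.
Centre of pressure: y_p = y_c + I_c/(y_c·A) = 6.61 + 0.108745/(6.61 × 1.16899) = 6.61 + 0.0140733 = 6.62407 m along the plane.
The resultant acts 0.61 + 0.0140733 = 0.624073 m (along the plate) below the hinge at the top edge, so the moment about the hinge is M = F × 0.624073 = 60.8064 × 0.624073 = 37.9476 kN·m.
A normal force at the bottom, 1.22 m from the hinge, must supply this moment: P = 37.9476/1.22 = 31.1046 kN.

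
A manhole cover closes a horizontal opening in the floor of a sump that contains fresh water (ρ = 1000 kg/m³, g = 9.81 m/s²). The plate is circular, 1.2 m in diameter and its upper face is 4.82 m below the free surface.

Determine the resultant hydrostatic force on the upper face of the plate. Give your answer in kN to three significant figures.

γ = ρg = 1000 × 9.81 = 9810 N/m³ = 9.81 kN/m³.
The plate is horizontal, so pressure is uniform at p = γ·h = 9.81 × 4.82 = 47.2842 kN/m².
A = π(0.6)² = 1.13097 m².
F = p·A = 47.2842 × 1.13097 = 53.477 kN.

F ≈ 53.5 kN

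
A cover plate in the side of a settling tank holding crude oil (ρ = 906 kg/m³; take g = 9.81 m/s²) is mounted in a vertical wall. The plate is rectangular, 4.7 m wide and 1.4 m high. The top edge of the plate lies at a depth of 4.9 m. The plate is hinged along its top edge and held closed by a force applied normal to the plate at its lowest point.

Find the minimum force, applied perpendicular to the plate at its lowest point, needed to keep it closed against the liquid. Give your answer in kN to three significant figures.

P ≈ 171 kN

γ = ρg = 906 × 9.81 / 1000 = 8.88786 kN/m³.
The centroid lies 1.4/2 = 0.7 m below the top edge, so the centroid depth is h_c = 4.9 + 0.7 = 5.6 m.
A = 4.7 × 1.4 = 6.58 m².
Resultant F = γ·h_c·A = 8.88786 × 5.6 × 6.58 = 327.5 kN.
I_c = b·h³/12 = 4.7 × 1.4³/12 = 1.07473 m⁴.
Centre of pressure: y_p = y_c + I_c/(y_c·A) = 5.6 + 1.07473/(5.6 × 6.58) = 5.6 + 0.0291666 = 5.62917 m along the plane.
The resultant acts 0.7 + 0.0291666 = 0.729167 m (along the plate) below the hinge at the top edge, so the moment about the hinge is M = F × 0.729167 = 327.5 × 0.729167 = 238.802 kN·m.
A normal force at the bottom, 1.4 m from the hinge, must supply this moment: P = 238.802/1.4 = 170.573 kN.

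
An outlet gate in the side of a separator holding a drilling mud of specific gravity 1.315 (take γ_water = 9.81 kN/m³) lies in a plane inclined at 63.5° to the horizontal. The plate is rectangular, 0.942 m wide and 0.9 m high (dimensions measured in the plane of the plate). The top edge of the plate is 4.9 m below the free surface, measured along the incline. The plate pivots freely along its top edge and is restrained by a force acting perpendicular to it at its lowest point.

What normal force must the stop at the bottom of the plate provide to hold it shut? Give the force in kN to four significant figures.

P ≈ 26.92 kN

γ = 1.315 × 9.81 = 12.90015 kN/m³.
Let θ = 63.5° be the plate's angle to the horizontal; measure y along the incline from where the plane meets the free surface. Vertical depth h = y·sinθ with sinθ = 0.894934.
The centroid lies 0.9/2 = 0.45 m below the top edge, so y_c = 4.9 + 0.45 = 5.35 m and h_c = 5.35 × 0.894934 = 4.7879 m.
A = 0.942 × 0.9 = 0.8478 m².
Resultant F = γ·h_c·A = 12.90015 × 4.7879 × 0.8478 = 52.3641 kN.
I_c = b·h³/12 = 0.942 × 0.9³/12 = 0.0572265 m⁴.
Centre of pressure: y_p = y_c + I_c/(y_c·A) = 5.35 + 0.0572265/(5.35 × 0.8478) = 5.35 + 0.0126168 = 5.36262 m along the plane.
The resultant acts 0.45 + 0.0126168 = 0.462617 m (along the plate) below the hinge at the top edge, so the moment about the hinge is M = F × 0.462617 = 52.3641 × 0.462617 = 24.2245 kN·m.
A normal force at the bottom, 0.9 m from the hinge, must supply this moment: P = 24.2245/0.9 = 26.9161 kN.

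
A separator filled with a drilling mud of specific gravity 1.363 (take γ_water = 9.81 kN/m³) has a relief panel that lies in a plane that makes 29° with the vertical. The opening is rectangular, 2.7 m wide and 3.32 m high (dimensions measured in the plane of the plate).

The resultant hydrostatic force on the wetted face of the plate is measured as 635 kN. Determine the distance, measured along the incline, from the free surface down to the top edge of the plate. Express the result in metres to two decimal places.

γ = 1.363 × 9.81 = 13.37103 kN/m³.
A = 2.7 × 3.32 = 8.964 m².
From F = γ·h_c·A, the centroid depth is h_c = 635/(13.37103 × 8.964) = 5.29794 m.
The plate makes 29° with the vertical, i.e. θ = 90° − 29° = 61° to the horizontal. Measuring y along the incline from the free-surface line, vertical depth h = y·sinθ with sinθ = 0.874620.
Along the incline, y_c = h_c/sinθ = 5.29794/0.874620 = 6.05742 m.
The centroid lies 3.32/2 = 1.66 m below the top edge, so the top edge sits at y_top = 6.05742 − 1.66 = 4.39742 m along the incline.

y_top ≈ 4.40 m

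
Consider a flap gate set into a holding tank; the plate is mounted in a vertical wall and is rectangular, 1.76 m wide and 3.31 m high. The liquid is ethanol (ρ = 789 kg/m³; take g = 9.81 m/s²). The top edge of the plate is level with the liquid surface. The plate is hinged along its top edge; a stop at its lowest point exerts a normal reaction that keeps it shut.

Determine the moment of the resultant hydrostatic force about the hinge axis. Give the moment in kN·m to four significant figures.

γ = ρg = 789 × 9.81 / 1000 = 7.74009 kN/m³.
The centroid lies 3.31/2 = 1.655 m below the top edge, so the centroid depth is h_c = 1.655 m.
A = 1.76 × 3.31 = 5.8256 m².
Resultant F = γ·h_c·A = 7.74009 × 1.655 × 5.8256 = 74.6251 kN.
I_c = b·h³/12 = 1.76 × 3.31³/12 = 5.31882 m⁴.
Centre of pressure: y_p = y_c + I_c/(y_c·A) = 1.655 + 5.31882/(1.655 × 5.8256) = 1.655 + 0.551667 = 2.20667 m along the plane.
The resultant acts 1.655 + 0.551667 = 2.20667 m (along the plate) below the hinge at the top edge, so the moment about the hinge is M = F × 2.20667 = 74.6251 × 2.20667 = 164.673 kN·m.

M ≈ 164.7 kN·m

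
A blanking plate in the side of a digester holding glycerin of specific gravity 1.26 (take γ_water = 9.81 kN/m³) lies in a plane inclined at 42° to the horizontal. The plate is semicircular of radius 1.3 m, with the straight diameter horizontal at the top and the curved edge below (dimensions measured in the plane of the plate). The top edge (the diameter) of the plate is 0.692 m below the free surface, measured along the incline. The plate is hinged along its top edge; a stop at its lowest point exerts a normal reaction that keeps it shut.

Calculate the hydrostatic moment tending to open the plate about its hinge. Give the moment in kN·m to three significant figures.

γ = 1.26 × 9.81 = 12.3606 kN/m³.
Let θ = 42° be the plate's angle to the horizontal; measure y along the incline from where the plane meets the free surface. Vertical depth h = y·sinθ with sinθ = 0.669131.
The centroid of a semicircle lies 4r/(3π) = 0.551737 m from the diameter, here below the top edge, so y_c = 0.692 + 0.551737 = 1.24374 m and h_c = 1.24374 × 0.669131 = 0.832225 m.
A = πr²/2 = π × 1.3²/2 = 2.65465 m².
Resultant F = γ·h_c·A = 12.3606 × 0.832225 × 2.65465 = 27.3079 kN.
I_c = (π/8 − 8/(9π))·r⁴ = 0.109757 × 1.3⁴ = 0.313477 m⁴.
Centre of pressure: y_p = y_c + I_c/(y_c·A) = 1.24374 + 0.313477/(1.24374 × 2.65465) = 1.24374 + 0.0949443 = 1.33868 m along the plane.
The resultant acts 0.551737 + 0.0949443 = 0.646681 m (along the plate) below the hinge at the top edge, so the moment about the hinge is M = F × 0.646681 = 27.3079 × 0.646681 = 17.6595 kN·m.

M ≈ 17.7 kN·m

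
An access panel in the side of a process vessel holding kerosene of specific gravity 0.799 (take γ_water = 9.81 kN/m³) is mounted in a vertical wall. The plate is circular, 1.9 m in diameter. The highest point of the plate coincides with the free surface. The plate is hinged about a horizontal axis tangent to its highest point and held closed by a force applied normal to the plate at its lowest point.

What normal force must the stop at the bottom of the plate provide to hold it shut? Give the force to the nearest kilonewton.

P ≈ 13 kN

γ = 0.799 × 9.81 = 7.83819 kN/m³.
The centroid is at the centre, 0.95 m below the top of the plate, so the centroid depth is h_c = 0.95 m.
A = π(0.95)² = 2.83529 m².
Resultant F = γ·h_c·A = 7.83819 × 0.95 × 2.83529 = 21.1124 kN.
I_c = πr⁴/4 = π × 0.95⁴/4 = 0.639712 m⁴.
Centre of pressure: y_p = y_c + I_c/(y_c·A) = 0.95 + 0.639712/(0.95 × 2.83529) = 0.95 + 0.2375 = 1.1875 m along the plane.
The resultant acts 0.95 + 0.2375 = 1.1875 m (along the plate) below the hinge at the top edge, so the moment about the hinge is M = F × 1.1875 = 21.1124 × 1.1875 = 25.071 kN·m.
A normal force at the bottom, 1.9 m from the hinge, must supply this moment: P = 25.071/1.9 = 13.1953 kN.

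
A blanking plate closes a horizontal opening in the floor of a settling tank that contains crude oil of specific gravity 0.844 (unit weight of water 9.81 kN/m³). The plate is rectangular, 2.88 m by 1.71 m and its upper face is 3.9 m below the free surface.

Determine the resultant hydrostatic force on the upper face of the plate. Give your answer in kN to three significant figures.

F ≈ 159 kN

γ = 0.844 × 9.81 = 8.27964 kN/m³.
The plate is horizontal, so pressure is uniform at p = γ·h = 8.27964 × 3.9 = 32.2906 kN/m².
A = 2.88 × 1.71 = 4.9248 m².
F = p·A = 32.2906 × 4.9248 = 159.025 kN.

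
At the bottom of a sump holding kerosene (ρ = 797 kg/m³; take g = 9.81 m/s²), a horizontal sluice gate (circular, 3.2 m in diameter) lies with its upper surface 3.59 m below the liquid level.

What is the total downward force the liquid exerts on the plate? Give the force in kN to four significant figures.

F ≈ 225.7 kN

γ = ρg = 797 × 9.81 / 1000 = 7.81857 kN/m³.
The plate is horizontal, so pressure is uniform at p = γ·h = 7.81857 × 3.59 = 28.0687 kN/m².
A = π(1.6)² = 8.04248 m².
F = p·A = 28.0687 × 8.04248 = 225.742 kN.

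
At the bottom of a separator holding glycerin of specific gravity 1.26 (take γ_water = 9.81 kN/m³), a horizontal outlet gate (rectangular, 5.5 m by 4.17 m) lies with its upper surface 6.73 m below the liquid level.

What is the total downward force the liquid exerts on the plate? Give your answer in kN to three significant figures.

F ≈ 1910 kN

γ = 1.26 × 9.81 = 12.3606 kN/m³.
The plate is horizontal, so pressure is uniform at p = γ·h = 12.3606 × 6.73 = 83.1868 kN/m².
A = 5.5 × 4.17 = 22.935 m².
F = p·A = 83.1868 × 22.935 = 1907.89 kN.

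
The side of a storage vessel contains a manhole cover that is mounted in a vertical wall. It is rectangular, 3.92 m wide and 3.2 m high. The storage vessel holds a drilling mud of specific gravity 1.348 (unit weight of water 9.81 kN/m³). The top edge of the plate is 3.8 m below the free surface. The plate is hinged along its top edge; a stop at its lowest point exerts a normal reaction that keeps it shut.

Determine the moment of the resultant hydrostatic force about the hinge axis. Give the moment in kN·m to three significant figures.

γ = 1.348 × 9.81 = 13.22388 kN/m³.
The centroid lies 3.2/2 = 1.6 m below the top edge, so the centroid depth is h_c = 3.8 + 1.6 = 5.4 m.
A = 3.92 × 3.2 = 12.544 m².
Resultant F = γ·h_c·A = 13.22388 × 5.4 × 12.544 = 895.754 kN.
I_c = b·h³/12 = 3.92 × 3.2³/12 = 10.7042 m⁴.
Centre of pressure: y_p = y_c + I_c/(y_c·A) = 5.4 + 10.7042/(5.4 × 12.544) = 5.4 + 0.158024 = 5.55802 m along the plane.
The resultant acts 1.6 + 0.158024 = 1.75802 m (along the plate) below the hinge at the top edge, so the moment about the hinge is M = F × 1.75802 = 895.754 × 1.75802 = 1574.75 kN·m.

M ≈ 1570 kN·m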